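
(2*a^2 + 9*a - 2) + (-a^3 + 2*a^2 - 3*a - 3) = -a^3 + 4*a^2 + 6*a - 5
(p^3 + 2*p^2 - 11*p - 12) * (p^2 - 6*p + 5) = p^5 - 4*p^4 - 18*p^3 + 64*p^2 + 17*p - 60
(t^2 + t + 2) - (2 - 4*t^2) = 5*t^2 + t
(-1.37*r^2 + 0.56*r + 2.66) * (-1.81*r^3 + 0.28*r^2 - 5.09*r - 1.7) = 2.4797*r^5 - 1.3972*r^4 + 2.3155*r^3 + 0.2234*r^2 - 14.4914*r - 4.522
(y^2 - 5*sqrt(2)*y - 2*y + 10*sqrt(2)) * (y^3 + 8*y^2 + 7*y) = y^5 - 5*sqrt(2)*y^4 + 6*y^4 - 30*sqrt(2)*y^3 - 9*y^3 - 14*y^2 + 45*sqrt(2)*y^2 + 70*sqrt(2)*y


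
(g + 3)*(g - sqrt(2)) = g^2 - sqrt(2)*g + 3*g - 3*sqrt(2)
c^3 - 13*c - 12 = (c - 4)*(c + 1)*(c + 3)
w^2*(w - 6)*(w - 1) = w^4 - 7*w^3 + 6*w^2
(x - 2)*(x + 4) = x^2 + 2*x - 8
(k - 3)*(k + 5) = k^2 + 2*k - 15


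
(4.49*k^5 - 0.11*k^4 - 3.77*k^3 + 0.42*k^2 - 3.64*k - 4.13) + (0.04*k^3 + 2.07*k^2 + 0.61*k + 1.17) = 4.49*k^5 - 0.11*k^4 - 3.73*k^3 + 2.49*k^2 - 3.03*k - 2.96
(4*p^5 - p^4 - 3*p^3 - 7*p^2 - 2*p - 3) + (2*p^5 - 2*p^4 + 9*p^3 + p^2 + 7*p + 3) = 6*p^5 - 3*p^4 + 6*p^3 - 6*p^2 + 5*p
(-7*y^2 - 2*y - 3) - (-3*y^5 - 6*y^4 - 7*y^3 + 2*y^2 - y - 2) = 3*y^5 + 6*y^4 + 7*y^3 - 9*y^2 - y - 1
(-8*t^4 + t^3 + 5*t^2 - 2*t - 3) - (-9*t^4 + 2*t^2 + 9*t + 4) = t^4 + t^3 + 3*t^2 - 11*t - 7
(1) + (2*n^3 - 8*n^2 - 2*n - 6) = 2*n^3 - 8*n^2 - 2*n - 5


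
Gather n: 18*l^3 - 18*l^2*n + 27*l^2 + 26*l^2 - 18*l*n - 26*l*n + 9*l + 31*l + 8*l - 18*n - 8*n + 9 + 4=18*l^3 + 53*l^2 + 48*l + n*(-18*l^2 - 44*l - 26) + 13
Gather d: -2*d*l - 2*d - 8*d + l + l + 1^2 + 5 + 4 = d*(-2*l - 10) + 2*l + 10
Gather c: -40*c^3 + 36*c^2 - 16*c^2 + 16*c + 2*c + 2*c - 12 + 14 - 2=-40*c^3 + 20*c^2 + 20*c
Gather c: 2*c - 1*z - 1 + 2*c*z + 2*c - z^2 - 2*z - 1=c*(2*z + 4) - z^2 - 3*z - 2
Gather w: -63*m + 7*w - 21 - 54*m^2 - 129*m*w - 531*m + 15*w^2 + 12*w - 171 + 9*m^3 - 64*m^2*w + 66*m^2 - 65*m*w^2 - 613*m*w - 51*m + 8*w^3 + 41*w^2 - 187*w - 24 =9*m^3 + 12*m^2 - 645*m + 8*w^3 + w^2*(56 - 65*m) + w*(-64*m^2 - 742*m - 168) - 216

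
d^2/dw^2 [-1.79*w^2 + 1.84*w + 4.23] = -3.58000000000000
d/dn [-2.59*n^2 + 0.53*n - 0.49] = 0.53 - 5.18*n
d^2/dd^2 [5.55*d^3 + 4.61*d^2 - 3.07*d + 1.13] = 33.3*d + 9.22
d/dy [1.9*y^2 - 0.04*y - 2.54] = 3.8*y - 0.04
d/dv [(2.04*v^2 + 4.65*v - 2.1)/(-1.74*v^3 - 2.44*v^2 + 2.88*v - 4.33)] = (3.5496*v^4 + 16.182*v^3 + 6.2592*v^2 - 27.9144*v - 14.0865)/(3.0276*v^6 + 8.4912*v^5 - 4.0688*v^4 + 1.014*v^3 + 29.4248*v^2 - 24.9408*v + 18.7489)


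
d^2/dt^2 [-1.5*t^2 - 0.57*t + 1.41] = -3.00000000000000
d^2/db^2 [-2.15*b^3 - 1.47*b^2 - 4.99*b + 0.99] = -12.9*b - 2.94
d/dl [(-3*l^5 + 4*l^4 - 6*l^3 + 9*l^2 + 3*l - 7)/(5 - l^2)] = (9*l^6 - 8*l^5 - 69*l^4 + 80*l^3 - 87*l^2 + 76*l + 15)/(l^4 - 10*l^2 + 25)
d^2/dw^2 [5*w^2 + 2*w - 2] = 10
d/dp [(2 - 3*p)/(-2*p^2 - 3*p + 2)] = 2*p*(4 - 3*p)/(4*p^4 + 12*p^3 + p^2 - 12*p + 4)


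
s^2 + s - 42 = (s - 6)*(s + 7)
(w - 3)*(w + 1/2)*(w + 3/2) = w^3 - w^2 - 21*w/4 - 9/4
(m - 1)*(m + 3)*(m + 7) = m^3 + 9*m^2 + 11*m - 21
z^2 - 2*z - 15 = (z - 5)*(z + 3)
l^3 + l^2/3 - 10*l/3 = l*(l - 5/3)*(l + 2)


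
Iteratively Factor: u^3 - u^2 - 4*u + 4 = (u - 2)*(u^2 + u - 2) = (u - 2)*(u - 1)*(u + 2)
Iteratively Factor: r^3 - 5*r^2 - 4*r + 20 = (r - 2)*(r^2 - 3*r - 10) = (r - 2)*(r + 2)*(r - 5)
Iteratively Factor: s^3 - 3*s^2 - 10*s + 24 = (s - 4)*(s^2 + s - 6) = (s - 4)*(s - 2)*(s + 3)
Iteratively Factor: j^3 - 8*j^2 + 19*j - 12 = (j - 4)*(j^2 - 4*j + 3) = (j - 4)*(j - 3)*(j - 1)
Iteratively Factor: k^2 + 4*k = (k + 4)*(k)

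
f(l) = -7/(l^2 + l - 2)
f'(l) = -7*(-2*l - 1)/(l^2 + l - 2)^2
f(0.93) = 34.13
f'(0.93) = 475.92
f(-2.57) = -3.44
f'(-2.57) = -7.00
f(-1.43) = 5.05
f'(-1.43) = -6.79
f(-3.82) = -0.80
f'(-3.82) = -0.60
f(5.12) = -0.24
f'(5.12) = 0.09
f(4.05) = -0.38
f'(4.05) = 0.19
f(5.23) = -0.23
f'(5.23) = 0.09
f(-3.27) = -1.29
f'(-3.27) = -1.32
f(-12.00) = -0.05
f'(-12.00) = -0.00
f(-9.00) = -0.10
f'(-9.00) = -0.02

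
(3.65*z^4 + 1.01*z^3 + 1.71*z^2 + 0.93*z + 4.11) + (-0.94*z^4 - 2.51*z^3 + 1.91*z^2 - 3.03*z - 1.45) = 2.71*z^4 - 1.5*z^3 + 3.62*z^2 - 2.1*z + 2.66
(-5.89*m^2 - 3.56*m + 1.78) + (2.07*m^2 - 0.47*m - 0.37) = -3.82*m^2 - 4.03*m + 1.41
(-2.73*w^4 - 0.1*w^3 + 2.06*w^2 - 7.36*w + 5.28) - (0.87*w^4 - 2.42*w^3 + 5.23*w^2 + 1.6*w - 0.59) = -3.6*w^4 + 2.32*w^3 - 3.17*w^2 - 8.96*w + 5.87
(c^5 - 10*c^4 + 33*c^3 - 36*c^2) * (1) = c^5 - 10*c^4 + 33*c^3 - 36*c^2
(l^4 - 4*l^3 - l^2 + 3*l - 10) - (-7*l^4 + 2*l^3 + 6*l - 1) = 8*l^4 - 6*l^3 - l^2 - 3*l - 9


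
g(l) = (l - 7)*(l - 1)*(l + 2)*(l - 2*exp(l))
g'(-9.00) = -4197.81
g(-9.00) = 10080.28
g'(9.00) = -4892952.69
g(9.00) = -2850701.54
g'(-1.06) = -7.64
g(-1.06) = -27.36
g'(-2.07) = -68.10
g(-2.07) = 4.53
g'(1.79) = 383.88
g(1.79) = 158.94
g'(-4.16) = -509.60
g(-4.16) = 521.32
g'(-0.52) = 0.13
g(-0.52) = -28.91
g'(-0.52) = 0.13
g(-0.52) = -28.91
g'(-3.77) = -387.75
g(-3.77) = 347.00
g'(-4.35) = -576.45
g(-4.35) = 624.42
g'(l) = (1 - 2*exp(l))*(l - 7)*(l - 1)*(l + 2) + (l - 7)*(l - 1)*(l - 2*exp(l)) + (l - 7)*(l + 2)*(l - 2*exp(l)) + (l - 1)*(l + 2)*(l - 2*exp(l)) = -2*l^3*exp(l) + 4*l^3 + 6*l^2*exp(l) - 18*l^2 + 42*l*exp(l) - 18*l - 10*exp(l) + 14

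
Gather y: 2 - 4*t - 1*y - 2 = -4*t - y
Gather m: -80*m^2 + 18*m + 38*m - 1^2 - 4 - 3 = -80*m^2 + 56*m - 8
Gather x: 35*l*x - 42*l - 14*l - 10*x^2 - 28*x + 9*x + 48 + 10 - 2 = -56*l - 10*x^2 + x*(35*l - 19) + 56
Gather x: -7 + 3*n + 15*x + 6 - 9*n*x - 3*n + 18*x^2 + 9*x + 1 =18*x^2 + x*(24 - 9*n)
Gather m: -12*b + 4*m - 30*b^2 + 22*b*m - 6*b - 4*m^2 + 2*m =-30*b^2 - 18*b - 4*m^2 + m*(22*b + 6)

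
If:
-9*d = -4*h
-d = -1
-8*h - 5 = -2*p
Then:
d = 1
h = 9/4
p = 23/2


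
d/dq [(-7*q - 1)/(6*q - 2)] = 5/(9*q^2 - 6*q + 1)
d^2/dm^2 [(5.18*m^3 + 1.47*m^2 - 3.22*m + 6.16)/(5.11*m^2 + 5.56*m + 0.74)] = (-2.27373675443232e-13*m^5 - 4.54747350886464e-13*m^4 + 29.397564*m^3 + 1059.62682*m^2 + 1140.168792*m + 362.375384)/(133.432831*m^6 + 435.549828*m^5 + 531.87435*m^4 + 298.02712*m^3 + 77.0229*m^2 + 9.133968*m + 0.405224)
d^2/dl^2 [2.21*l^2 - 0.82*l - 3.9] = 4.42000000000000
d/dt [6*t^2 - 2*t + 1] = 12*t - 2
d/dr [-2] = 0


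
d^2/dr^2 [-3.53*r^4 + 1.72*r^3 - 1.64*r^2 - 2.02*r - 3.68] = -42.36*r^2 + 10.32*r - 3.28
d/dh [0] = 0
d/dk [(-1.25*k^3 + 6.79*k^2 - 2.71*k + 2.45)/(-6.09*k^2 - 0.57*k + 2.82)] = (7.6125*k^4 + 1.425*k^3 - 30.9492*k^2 + 68.1366*k - 6.2457)/(37.0881*k^4 + 6.9426*k^3 - 34.0227*k^2 - 3.2148*k + 7.9524)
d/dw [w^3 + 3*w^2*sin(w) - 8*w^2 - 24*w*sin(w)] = 3*w^2*cos(w) + 3*w^2 + 6*w*sin(w) - 24*w*cos(w) - 16*w - 24*sin(w)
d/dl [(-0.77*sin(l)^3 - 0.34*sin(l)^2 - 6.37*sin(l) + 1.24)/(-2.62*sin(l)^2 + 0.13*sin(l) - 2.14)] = (2.0174*sin(l)^4 - 0.2002*sin(l)^3 - 11.7902*sin(l)^2 + 7.9528*sin(l) + 13.4706)*cos(l)/(6.8644*sin(l)^4 - 0.6812*sin(l)^3 + 11.2305*sin(l)^2 - 0.5564*sin(l) + 4.5796)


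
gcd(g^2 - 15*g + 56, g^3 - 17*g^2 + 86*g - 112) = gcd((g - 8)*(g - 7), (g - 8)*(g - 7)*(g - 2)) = g^2 - 15*g + 56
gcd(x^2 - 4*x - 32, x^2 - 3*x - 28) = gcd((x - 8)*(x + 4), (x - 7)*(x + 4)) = x + 4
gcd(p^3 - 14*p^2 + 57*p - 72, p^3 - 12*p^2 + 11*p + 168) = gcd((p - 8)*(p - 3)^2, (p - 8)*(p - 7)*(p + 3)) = p - 8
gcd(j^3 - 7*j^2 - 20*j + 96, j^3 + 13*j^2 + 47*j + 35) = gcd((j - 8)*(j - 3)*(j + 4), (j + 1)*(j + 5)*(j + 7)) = 1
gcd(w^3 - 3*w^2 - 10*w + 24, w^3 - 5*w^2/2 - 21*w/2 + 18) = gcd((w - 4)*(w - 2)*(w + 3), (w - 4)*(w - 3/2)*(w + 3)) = w^2 - w - 12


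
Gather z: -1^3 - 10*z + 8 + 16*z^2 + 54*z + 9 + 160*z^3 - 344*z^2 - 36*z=160*z^3 - 328*z^2 + 8*z + 16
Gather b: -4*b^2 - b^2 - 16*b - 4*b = -5*b^2 - 20*b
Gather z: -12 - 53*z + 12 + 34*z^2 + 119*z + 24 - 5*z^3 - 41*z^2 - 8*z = -5*z^3 - 7*z^2 + 58*z + 24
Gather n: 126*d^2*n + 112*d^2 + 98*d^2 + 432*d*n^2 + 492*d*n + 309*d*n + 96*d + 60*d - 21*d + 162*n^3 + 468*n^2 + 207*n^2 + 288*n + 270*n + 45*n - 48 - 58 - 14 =210*d^2 + 135*d + 162*n^3 + n^2*(432*d + 675) + n*(126*d^2 + 801*d + 603) - 120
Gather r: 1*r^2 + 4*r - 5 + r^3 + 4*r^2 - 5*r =r^3 + 5*r^2 - r - 5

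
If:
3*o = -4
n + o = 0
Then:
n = 4/3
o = -4/3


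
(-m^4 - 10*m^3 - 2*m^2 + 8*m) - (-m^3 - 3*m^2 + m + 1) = -m^4 - 9*m^3 + m^2 + 7*m - 1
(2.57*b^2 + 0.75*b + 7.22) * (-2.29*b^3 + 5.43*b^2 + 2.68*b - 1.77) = -5.8853*b^5 + 12.2376*b^4 - 5.5737*b^3 + 36.6657*b^2 + 18.0221*b - 12.7794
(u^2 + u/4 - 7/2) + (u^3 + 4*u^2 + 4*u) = u^3 + 5*u^2 + 17*u/4 - 7/2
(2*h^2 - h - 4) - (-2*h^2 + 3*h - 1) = 4*h^2 - 4*h - 3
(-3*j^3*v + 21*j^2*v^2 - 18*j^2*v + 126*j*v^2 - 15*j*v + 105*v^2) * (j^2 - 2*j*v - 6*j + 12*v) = -3*j^5*v + 27*j^4*v^2 - 42*j^3*v^3 + 93*j^3*v - 837*j^2*v^2 + 90*j^2*v + 1302*j*v^3 - 810*j*v^2 + 1260*v^3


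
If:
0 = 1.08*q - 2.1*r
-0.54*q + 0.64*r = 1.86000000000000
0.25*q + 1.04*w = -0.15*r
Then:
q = -8.82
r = -4.54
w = 2.77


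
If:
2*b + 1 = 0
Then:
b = -1/2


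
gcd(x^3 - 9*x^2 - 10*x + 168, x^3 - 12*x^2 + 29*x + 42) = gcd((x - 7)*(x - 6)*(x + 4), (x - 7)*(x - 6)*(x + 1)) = x^2 - 13*x + 42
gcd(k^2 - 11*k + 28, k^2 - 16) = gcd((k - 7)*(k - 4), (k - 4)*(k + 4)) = k - 4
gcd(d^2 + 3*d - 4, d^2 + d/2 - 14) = d + 4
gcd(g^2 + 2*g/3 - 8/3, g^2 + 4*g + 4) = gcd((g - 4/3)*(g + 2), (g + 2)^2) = g + 2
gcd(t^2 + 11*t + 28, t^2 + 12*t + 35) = t + 7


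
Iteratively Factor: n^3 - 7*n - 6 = (n - 3)*(n^2 + 3*n + 2) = (n - 3)*(n + 1)*(n + 2)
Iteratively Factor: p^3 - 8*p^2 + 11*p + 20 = (p - 5)*(p^2 - 3*p - 4) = (p - 5)*(p - 4)*(p + 1)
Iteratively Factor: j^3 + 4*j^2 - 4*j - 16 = (j + 2)*(j^2 + 2*j - 8) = (j - 2)*(j + 2)*(j + 4)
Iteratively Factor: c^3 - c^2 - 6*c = (c)*(c^2 - c - 6) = c*(c - 3)*(c + 2)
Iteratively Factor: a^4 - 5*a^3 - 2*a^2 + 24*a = (a - 3)*(a^3 - 2*a^2 - 8*a) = (a - 3)*(a + 2)*(a^2 - 4*a) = (a - 4)*(a - 3)*(a + 2)*(a)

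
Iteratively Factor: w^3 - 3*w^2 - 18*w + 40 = (w + 4)*(w^2 - 7*w + 10) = (w - 2)*(w + 4)*(w - 5)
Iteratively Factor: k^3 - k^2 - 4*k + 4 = (k - 1)*(k^2 - 4) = (k - 2)*(k - 1)*(k + 2)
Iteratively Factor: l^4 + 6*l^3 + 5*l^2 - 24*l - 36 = (l + 3)*(l^3 + 3*l^2 - 4*l - 12) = (l + 3)^2*(l^2 - 4) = (l - 2)*(l + 3)^2*(l + 2)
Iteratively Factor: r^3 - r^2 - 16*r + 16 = (r + 4)*(r^2 - 5*r + 4) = (r - 4)*(r + 4)*(r - 1)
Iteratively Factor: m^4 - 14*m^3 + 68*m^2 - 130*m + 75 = (m - 3)*(m^3 - 11*m^2 + 35*m - 25) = (m - 3)*(m - 1)*(m^2 - 10*m + 25) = (m - 5)*(m - 3)*(m - 1)*(m - 5)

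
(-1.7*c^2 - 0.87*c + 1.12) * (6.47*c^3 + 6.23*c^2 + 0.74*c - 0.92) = -10.999*c^5 - 16.2199*c^4 + 0.5683*c^3 + 7.8978*c^2 + 1.6292*c - 1.0304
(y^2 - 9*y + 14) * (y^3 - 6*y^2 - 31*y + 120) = y^5 - 15*y^4 + 37*y^3 + 315*y^2 - 1514*y + 1680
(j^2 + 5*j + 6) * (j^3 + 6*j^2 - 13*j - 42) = j^5 + 11*j^4 + 23*j^3 - 71*j^2 - 288*j - 252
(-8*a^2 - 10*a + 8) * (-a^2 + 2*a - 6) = 8*a^4 - 6*a^3 + 20*a^2 + 76*a - 48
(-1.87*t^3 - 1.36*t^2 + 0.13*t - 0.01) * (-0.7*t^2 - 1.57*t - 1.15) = 1.309*t^5 + 3.8879*t^4 + 4.1947*t^3 + 1.3669*t^2 - 0.1338*t + 0.0115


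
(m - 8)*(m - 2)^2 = m^3 - 12*m^2 + 36*m - 32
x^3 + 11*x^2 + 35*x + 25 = (x + 1)*(x + 5)^2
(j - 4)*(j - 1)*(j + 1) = j^3 - 4*j^2 - j + 4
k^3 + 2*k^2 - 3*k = k*(k - 1)*(k + 3)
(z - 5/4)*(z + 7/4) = z^2 + z/2 - 35/16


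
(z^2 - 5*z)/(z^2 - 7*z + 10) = z/(z - 2)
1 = 1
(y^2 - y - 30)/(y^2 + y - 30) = (y^2 - y - 30)/(y^2 + y - 30)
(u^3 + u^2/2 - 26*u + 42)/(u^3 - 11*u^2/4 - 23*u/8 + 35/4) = 4*(2*u^2 + 5*u - 42)/(8*u^2 - 6*u - 35)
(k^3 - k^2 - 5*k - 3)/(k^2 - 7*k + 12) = (k^2 + 2*k + 1)/(k - 4)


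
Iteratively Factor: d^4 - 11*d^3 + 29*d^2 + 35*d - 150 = (d - 3)*(d^3 - 8*d^2 + 5*d + 50) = (d - 3)*(d + 2)*(d^2 - 10*d + 25) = (d - 5)*(d - 3)*(d + 2)*(d - 5)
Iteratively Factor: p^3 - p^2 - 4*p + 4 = (p - 1)*(p^2 - 4) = (p - 1)*(p + 2)*(p - 2)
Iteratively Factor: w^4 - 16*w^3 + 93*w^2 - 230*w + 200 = (w - 2)*(w^3 - 14*w^2 + 65*w - 100) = (w - 5)*(w - 2)*(w^2 - 9*w + 20) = (w - 5)*(w - 4)*(w - 2)*(w - 5)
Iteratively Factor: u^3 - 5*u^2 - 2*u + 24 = (u - 4)*(u^2 - u - 6) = (u - 4)*(u + 2)*(u - 3)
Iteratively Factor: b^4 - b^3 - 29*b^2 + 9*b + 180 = (b + 4)*(b^3 - 5*b^2 - 9*b + 45) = (b - 3)*(b + 4)*(b^2 - 2*b - 15) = (b - 5)*(b - 3)*(b + 4)*(b + 3)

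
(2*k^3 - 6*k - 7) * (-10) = -20*k^3 + 60*k + 70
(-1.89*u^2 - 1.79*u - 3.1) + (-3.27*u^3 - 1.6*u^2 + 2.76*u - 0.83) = -3.27*u^3 - 3.49*u^2 + 0.97*u - 3.93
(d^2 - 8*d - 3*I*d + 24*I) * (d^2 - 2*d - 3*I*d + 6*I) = d^4 - 10*d^3 - 6*I*d^3 + 7*d^2 + 60*I*d^2 + 90*d - 96*I*d - 144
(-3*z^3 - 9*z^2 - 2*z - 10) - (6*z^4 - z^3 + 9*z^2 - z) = -6*z^4 - 2*z^3 - 18*z^2 - z - 10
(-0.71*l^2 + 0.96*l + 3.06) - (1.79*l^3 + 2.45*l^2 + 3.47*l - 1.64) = -1.79*l^3 - 3.16*l^2 - 2.51*l + 4.7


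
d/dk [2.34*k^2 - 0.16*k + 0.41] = 4.68*k - 0.16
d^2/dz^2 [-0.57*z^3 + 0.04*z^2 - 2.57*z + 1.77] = 0.08 - 3.42*z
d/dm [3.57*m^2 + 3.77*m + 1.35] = 7.14*m + 3.77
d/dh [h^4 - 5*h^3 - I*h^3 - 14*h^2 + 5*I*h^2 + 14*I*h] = 4*h^3 + h^2*(-15 - 3*I) + h*(-28 + 10*I) + 14*I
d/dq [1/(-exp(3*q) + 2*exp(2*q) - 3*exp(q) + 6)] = (3*exp(2*q) - 4*exp(q) + 3)*exp(q)/(exp(3*q) - 2*exp(2*q) + 3*exp(q) - 6)^2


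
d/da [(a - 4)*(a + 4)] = 2*a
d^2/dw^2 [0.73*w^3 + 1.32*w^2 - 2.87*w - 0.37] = 4.38*w + 2.64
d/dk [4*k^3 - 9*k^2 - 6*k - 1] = 12*k^2 - 18*k - 6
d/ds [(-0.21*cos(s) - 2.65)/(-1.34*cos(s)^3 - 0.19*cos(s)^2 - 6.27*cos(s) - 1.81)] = (0.5628*cos(s)^3 + 10.6929*cos(s)^2 + 1.007*cos(s) + 16.2354)*sin(s)/(1.7956*cos(s)^6 + 0.5092*cos(s)^5 + 16.8397*cos(s)^4 + 7.2334*cos(s)^3 + 40.0007*cos(s)^2 + 22.6974*cos(s) + 3.2761)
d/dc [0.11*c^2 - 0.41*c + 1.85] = 0.22*c - 0.41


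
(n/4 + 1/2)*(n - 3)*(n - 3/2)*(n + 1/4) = n^4/4 - 9*n^3/16 - 41*n^2/32 + 63*n/32 + 9/16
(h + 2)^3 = h^3 + 6*h^2 + 12*h + 8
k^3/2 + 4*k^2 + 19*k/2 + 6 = (k/2 + 1/2)*(k + 3)*(k + 4)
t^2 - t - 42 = (t - 7)*(t + 6)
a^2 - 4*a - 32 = (a - 8)*(a + 4)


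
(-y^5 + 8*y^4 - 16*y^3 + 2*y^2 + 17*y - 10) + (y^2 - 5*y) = -y^5 + 8*y^4 - 16*y^3 + 3*y^2 + 12*y - 10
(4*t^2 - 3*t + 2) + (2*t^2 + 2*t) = 6*t^2 - t + 2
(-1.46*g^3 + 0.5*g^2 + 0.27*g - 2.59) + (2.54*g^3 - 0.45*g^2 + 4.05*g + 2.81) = 1.08*g^3 + 0.05*g^2 + 4.32*g + 0.22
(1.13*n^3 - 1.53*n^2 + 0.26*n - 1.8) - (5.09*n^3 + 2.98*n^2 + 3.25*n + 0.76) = -3.96*n^3 - 4.51*n^2 - 2.99*n - 2.56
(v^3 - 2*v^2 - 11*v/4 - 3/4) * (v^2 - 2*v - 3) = v^5 - 4*v^4 - 7*v^3/4 + 43*v^2/4 + 39*v/4 + 9/4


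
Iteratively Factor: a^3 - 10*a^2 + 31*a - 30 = (a - 3)*(a^2 - 7*a + 10) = (a - 5)*(a - 3)*(a - 2)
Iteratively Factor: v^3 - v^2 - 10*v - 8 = (v - 4)*(v^2 + 3*v + 2) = (v - 4)*(v + 1)*(v + 2)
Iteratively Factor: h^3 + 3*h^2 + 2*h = (h + 1)*(h^2 + 2*h) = h*(h + 1)*(h + 2)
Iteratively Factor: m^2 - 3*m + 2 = (m - 1)*(m - 2)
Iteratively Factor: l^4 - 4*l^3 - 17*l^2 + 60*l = (l - 3)*(l^3 - l^2 - 20*l) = l*(l - 3)*(l^2 - l - 20) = l*(l - 5)*(l - 3)*(l + 4)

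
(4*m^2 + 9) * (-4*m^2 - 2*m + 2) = -16*m^4 - 8*m^3 - 28*m^2 - 18*m + 18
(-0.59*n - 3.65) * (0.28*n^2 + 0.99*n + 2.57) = -0.1652*n^3 - 1.6061*n^2 - 5.1298*n - 9.3805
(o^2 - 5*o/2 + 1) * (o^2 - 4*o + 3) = o^4 - 13*o^3/2 + 14*o^2 - 23*o/2 + 3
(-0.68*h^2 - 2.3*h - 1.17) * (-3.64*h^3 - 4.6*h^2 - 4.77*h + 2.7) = 2.4752*h^5 + 11.5*h^4 + 18.0824*h^3 + 14.517*h^2 - 0.629100000000001*h - 3.159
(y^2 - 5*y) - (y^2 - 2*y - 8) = 8 - 3*y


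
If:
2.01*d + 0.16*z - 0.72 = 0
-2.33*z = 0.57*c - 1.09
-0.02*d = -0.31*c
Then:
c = 0.02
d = 0.32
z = 0.46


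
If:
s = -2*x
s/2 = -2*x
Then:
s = 0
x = 0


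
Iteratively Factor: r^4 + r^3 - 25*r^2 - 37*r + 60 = (r - 1)*(r^3 + 2*r^2 - 23*r - 60) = (r - 1)*(r + 4)*(r^2 - 2*r - 15) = (r - 1)*(r + 3)*(r + 4)*(r - 5)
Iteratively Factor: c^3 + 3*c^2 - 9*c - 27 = (c + 3)*(c^2 - 9) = (c - 3)*(c + 3)*(c + 3)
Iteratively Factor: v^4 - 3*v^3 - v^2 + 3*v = (v)*(v^3 - 3*v^2 - v + 3) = v*(v - 1)*(v^2 - 2*v - 3) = v*(v - 1)*(v + 1)*(v - 3)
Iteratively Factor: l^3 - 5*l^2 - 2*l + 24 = (l + 2)*(l^2 - 7*l + 12) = (l - 3)*(l + 2)*(l - 4)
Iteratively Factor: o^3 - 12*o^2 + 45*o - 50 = (o - 2)*(o^2 - 10*o + 25) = (o - 5)*(o - 2)*(o - 5)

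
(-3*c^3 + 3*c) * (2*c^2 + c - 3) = -6*c^5 - 3*c^4 + 15*c^3 + 3*c^2 - 9*c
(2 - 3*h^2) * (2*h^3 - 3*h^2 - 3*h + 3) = -6*h^5 + 9*h^4 + 13*h^3 - 15*h^2 - 6*h + 6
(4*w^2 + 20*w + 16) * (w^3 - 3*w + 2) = 4*w^5 + 20*w^4 + 4*w^3 - 52*w^2 - 8*w + 32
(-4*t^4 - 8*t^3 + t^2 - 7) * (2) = -8*t^4 - 16*t^3 + 2*t^2 - 14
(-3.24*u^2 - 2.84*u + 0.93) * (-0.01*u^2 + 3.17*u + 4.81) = 0.0324*u^4 - 10.2424*u^3 - 24.5965*u^2 - 10.7123*u + 4.4733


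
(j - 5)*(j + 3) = j^2 - 2*j - 15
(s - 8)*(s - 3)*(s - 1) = s^3 - 12*s^2 + 35*s - 24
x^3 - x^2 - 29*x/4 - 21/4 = (x - 7/2)*(x + 1)*(x + 3/2)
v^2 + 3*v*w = v*(v + 3*w)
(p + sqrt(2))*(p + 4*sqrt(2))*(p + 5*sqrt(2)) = p^3 + 10*sqrt(2)*p^2 + 58*p + 40*sqrt(2)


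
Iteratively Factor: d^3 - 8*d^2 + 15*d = (d)*(d^2 - 8*d + 15) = d*(d - 3)*(d - 5)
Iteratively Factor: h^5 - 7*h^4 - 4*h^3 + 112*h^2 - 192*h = (h - 4)*(h^4 - 3*h^3 - 16*h^2 + 48*h) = h*(h - 4)*(h^3 - 3*h^2 - 16*h + 48) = h*(h - 4)^2*(h^2 + h - 12) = h*(h - 4)^2*(h + 4)*(h - 3)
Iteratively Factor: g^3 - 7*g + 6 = (g - 1)*(g^2 + g - 6) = (g - 2)*(g - 1)*(g + 3)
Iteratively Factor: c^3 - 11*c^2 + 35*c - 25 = (c - 5)*(c^2 - 6*c + 5) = (c - 5)*(c - 1)*(c - 5)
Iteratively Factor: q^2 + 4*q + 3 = (q + 1)*(q + 3)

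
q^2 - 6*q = q*(q - 6)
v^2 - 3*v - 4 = (v - 4)*(v + 1)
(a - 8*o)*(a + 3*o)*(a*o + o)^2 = a^4*o^2 - 5*a^3*o^3 + 2*a^3*o^2 - 24*a^2*o^4 - 10*a^2*o^3 + a^2*o^2 - 48*a*o^4 - 5*a*o^3 - 24*o^4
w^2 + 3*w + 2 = (w + 1)*(w + 2)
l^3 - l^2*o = l^2*(l - o)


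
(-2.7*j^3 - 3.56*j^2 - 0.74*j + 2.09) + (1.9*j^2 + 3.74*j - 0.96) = -2.7*j^3 - 1.66*j^2 + 3.0*j + 1.13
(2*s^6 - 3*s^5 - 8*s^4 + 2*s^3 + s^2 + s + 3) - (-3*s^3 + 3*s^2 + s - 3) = 2*s^6 - 3*s^5 - 8*s^4 + 5*s^3 - 2*s^2 + 6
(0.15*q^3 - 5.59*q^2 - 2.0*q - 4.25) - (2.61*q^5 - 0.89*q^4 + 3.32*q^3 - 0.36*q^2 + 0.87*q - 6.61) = -2.61*q^5 + 0.89*q^4 - 3.17*q^3 - 5.23*q^2 - 2.87*q + 2.36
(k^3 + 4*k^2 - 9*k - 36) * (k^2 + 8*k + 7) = k^5 + 12*k^4 + 30*k^3 - 80*k^2 - 351*k - 252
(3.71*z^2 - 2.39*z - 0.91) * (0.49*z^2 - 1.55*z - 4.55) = 1.8179*z^4 - 6.9216*z^3 - 13.6219*z^2 + 12.285*z + 4.1405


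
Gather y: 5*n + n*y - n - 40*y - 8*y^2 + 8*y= 4*n - 8*y^2 + y*(n - 32)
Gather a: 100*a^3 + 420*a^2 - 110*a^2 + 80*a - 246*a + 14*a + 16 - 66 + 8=100*a^3 + 310*a^2 - 152*a - 42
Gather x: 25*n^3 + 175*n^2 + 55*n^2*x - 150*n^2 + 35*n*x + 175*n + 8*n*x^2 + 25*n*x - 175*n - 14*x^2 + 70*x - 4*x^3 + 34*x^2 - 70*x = 25*n^3 + 25*n^2 - 4*x^3 + x^2*(8*n + 20) + x*(55*n^2 + 60*n)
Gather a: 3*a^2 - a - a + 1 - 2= 3*a^2 - 2*a - 1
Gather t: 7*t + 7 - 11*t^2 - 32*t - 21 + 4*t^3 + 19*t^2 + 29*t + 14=4*t^3 + 8*t^2 + 4*t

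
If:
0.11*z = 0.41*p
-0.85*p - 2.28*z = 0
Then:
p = 0.00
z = 0.00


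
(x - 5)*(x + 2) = x^2 - 3*x - 10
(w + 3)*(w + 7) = w^2 + 10*w + 21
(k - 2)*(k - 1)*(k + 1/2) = k^3 - 5*k^2/2 + k/2 + 1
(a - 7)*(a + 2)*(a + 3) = a^3 - 2*a^2 - 29*a - 42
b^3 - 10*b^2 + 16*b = b*(b - 8)*(b - 2)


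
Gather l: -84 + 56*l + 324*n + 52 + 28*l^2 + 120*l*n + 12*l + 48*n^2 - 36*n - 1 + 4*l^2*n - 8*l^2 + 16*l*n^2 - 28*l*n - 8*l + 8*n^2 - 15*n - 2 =l^2*(4*n + 20) + l*(16*n^2 + 92*n + 60) + 56*n^2 + 273*n - 35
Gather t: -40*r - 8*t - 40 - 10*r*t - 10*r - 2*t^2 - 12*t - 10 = -50*r - 2*t^2 + t*(-10*r - 20) - 50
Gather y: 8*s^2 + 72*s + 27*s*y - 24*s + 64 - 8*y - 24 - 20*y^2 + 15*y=8*s^2 + 48*s - 20*y^2 + y*(27*s + 7) + 40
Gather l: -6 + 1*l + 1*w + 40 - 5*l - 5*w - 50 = -4*l - 4*w - 16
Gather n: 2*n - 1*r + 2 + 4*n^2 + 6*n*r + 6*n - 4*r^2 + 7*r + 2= 4*n^2 + n*(6*r + 8) - 4*r^2 + 6*r + 4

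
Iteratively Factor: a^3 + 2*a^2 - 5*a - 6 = (a + 1)*(a^2 + a - 6) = (a + 1)*(a + 3)*(a - 2)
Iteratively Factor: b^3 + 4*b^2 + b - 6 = (b + 2)*(b^2 + 2*b - 3) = (b + 2)*(b + 3)*(b - 1)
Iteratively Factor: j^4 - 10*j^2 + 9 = (j + 3)*(j^3 - 3*j^2 - j + 3) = (j + 1)*(j + 3)*(j^2 - 4*j + 3) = (j - 3)*(j + 1)*(j + 3)*(j - 1)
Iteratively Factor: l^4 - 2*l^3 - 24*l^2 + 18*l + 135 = (l + 3)*(l^3 - 5*l^2 - 9*l + 45) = (l - 3)*(l + 3)*(l^2 - 2*l - 15) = (l - 5)*(l - 3)*(l + 3)*(l + 3)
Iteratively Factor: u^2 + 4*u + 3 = (u + 1)*(u + 3)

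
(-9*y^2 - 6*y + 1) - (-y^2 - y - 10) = -8*y^2 - 5*y + 11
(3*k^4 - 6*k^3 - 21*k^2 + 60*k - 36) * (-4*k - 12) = -12*k^5 - 12*k^4 + 156*k^3 + 12*k^2 - 576*k + 432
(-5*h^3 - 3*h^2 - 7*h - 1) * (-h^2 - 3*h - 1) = 5*h^5 + 18*h^4 + 21*h^3 + 25*h^2 + 10*h + 1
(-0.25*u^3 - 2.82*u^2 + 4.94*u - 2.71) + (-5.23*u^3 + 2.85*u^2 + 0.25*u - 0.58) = -5.48*u^3 + 0.0300000000000002*u^2 + 5.19*u - 3.29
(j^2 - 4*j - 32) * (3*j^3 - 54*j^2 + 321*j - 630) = 3*j^5 - 66*j^4 + 441*j^3 - 186*j^2 - 7752*j + 20160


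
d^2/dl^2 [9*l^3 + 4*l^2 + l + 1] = 54*l + 8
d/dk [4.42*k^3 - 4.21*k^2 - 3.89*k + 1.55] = 13.26*k^2 - 8.42*k - 3.89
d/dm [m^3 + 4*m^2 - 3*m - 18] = 3*m^2 + 8*m - 3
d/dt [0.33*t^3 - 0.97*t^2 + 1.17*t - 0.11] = 0.99*t^2 - 1.94*t + 1.17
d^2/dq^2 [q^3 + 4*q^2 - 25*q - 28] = 6*q + 8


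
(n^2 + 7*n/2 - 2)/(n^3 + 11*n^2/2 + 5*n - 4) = 1/(n + 2)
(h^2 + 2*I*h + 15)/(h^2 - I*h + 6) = (h + 5*I)/(h + 2*I)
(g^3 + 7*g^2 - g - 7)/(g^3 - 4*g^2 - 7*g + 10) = (g^2 + 8*g + 7)/(g^2 - 3*g - 10)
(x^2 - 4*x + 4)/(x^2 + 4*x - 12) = (x - 2)/(x + 6)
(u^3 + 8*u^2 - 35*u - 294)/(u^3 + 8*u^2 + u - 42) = (u^2 + u - 42)/(u^2 + u - 6)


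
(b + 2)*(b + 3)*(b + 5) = b^3 + 10*b^2 + 31*b + 30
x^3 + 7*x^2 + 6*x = x*(x + 1)*(x + 6)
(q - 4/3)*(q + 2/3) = q^2 - 2*q/3 - 8/9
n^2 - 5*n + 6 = (n - 3)*(n - 2)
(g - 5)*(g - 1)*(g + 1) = g^3 - 5*g^2 - g + 5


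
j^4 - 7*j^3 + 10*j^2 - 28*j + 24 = (j - 6)*(j - 1)*(j - 2*I)*(j + 2*I)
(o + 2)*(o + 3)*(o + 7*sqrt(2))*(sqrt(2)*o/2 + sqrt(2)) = sqrt(2)*o^4/2 + 7*sqrt(2)*o^3/2 + 7*o^3 + 8*sqrt(2)*o^2 + 49*o^2 + 6*sqrt(2)*o + 112*o + 84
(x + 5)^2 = x^2 + 10*x + 25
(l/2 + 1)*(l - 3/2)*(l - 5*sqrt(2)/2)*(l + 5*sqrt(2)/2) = l^4/2 + l^3/4 - 31*l^2/4 - 25*l/8 + 75/4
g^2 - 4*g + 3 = (g - 3)*(g - 1)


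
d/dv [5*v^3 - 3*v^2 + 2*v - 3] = 15*v^2 - 6*v + 2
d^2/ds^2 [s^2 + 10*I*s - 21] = 2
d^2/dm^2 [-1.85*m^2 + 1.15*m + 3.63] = -3.70000000000000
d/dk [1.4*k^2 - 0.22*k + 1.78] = 2.8*k - 0.22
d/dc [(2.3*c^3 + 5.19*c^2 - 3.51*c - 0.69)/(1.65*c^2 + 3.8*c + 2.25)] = (3.795*c^4 + 17.48*c^3 + 41.0385*c^2 + 25.632*c - 5.2755)/(2.7225*c^4 + 12.54*c^3 + 21.865*c^2 + 17.1*c + 5.0625)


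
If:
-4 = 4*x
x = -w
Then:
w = 1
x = -1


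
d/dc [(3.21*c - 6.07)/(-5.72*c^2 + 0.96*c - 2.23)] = (18.3612*c^2 - 69.4408*c - 1.3311)/(32.7184*c^4 - 10.9824*c^3 + 26.4328*c^2 - 4.2816*c + 4.9729)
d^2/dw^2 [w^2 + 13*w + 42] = 2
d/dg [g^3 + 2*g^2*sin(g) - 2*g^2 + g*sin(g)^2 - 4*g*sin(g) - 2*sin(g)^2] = 2*g^2*cos(g) + 3*g^2 + 4*g*sin(g) + g*sin(2*g) - 4*g*cos(g) - 4*g + sin(g)^2 - 4*sin(g) - 2*sin(2*g)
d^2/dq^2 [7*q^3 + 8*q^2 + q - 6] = 42*q + 16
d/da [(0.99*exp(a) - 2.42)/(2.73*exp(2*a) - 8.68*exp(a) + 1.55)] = (-2.7027*exp(2*a) + 13.2132*exp(a) - 19.4711)*exp(a)/(7.4529*exp(4*a) - 47.3928*exp(3*a) + 83.8054*exp(2*a) - 26.908*exp(a) + 2.4025)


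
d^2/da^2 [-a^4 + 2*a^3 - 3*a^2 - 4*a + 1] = -12*a^2 + 12*a - 6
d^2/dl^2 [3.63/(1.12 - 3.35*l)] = -81.47535/(3.35*l - 1.12)^3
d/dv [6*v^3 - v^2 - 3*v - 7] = 18*v^2 - 2*v - 3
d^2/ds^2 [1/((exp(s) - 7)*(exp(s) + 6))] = (4*exp(3*s) - 3*exp(2*s) + 169*exp(s) - 42)*exp(s)/(exp(6*s) - 3*exp(5*s) - 123*exp(4*s) + 251*exp(3*s) + 5166*exp(2*s) - 5292*exp(s) - 74088)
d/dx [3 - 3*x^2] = -6*x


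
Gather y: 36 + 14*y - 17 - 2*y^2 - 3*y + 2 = -2*y^2 + 11*y + 21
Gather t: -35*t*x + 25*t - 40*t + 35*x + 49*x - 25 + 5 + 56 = t*(-35*x - 15) + 84*x + 36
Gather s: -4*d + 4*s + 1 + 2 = -4*d + 4*s + 3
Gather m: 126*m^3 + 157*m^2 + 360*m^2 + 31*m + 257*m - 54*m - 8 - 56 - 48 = 126*m^3 + 517*m^2 + 234*m - 112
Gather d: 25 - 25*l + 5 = 30 - 25*l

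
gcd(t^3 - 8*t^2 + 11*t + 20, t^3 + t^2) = t + 1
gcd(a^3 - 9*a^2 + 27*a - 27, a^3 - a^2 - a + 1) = 1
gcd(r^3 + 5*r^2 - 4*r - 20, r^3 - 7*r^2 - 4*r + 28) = r^2 - 4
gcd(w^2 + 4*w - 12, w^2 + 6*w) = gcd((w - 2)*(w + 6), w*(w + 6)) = w + 6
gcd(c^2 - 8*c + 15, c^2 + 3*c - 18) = c - 3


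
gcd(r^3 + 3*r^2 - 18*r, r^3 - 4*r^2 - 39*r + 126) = r^2 + 3*r - 18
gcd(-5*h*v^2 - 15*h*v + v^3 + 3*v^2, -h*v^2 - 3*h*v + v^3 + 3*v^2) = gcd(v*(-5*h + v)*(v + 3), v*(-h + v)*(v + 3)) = v^2 + 3*v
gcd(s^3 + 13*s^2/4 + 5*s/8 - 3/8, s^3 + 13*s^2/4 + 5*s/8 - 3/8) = s^3 + 13*s^2/4 + 5*s/8 - 3/8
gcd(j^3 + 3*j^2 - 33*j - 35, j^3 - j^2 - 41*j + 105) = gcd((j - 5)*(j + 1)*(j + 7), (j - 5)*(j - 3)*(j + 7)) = j^2 + 2*j - 35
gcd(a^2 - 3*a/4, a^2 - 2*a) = a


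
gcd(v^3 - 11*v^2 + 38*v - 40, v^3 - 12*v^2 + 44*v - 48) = v^2 - 6*v + 8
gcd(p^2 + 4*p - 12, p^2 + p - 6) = p - 2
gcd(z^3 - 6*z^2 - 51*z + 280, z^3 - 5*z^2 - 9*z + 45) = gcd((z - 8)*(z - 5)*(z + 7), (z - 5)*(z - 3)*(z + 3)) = z - 5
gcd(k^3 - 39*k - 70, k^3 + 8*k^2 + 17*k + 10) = k^2 + 7*k + 10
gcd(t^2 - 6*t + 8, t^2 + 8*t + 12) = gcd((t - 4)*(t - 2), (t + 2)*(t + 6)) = 1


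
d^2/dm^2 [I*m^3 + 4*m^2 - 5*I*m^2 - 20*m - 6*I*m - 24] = 6*I*m + 8 - 10*I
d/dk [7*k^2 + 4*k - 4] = 14*k + 4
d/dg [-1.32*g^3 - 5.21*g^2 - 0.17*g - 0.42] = -3.96*g^2 - 10.42*g - 0.17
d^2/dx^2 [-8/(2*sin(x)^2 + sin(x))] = 8*(16*sin(x) + 6 - 23/sin(x) - 12/sin(x)^2 - 2/sin(x)^3)/(2*sin(x) + 1)^3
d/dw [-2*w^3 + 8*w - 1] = 8 - 6*w^2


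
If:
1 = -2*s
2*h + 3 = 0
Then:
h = -3/2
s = -1/2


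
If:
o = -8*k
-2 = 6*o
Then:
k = 1/24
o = -1/3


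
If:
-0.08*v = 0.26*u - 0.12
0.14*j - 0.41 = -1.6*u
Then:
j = 3.51648351648352*v - 2.34615384615385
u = 0.461538461538462 - 0.307692307692308*v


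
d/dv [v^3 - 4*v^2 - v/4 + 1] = 3*v^2 - 8*v - 1/4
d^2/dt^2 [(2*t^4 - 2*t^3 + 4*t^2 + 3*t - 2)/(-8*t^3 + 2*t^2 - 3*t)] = 4*(-92*t^6 - 342*t^5 + 573*t^4 - 101*t^3 + 84*t^2 - 18*t + 9)/(t^3*(512*t^6 - 384*t^5 + 672*t^4 - 296*t^3 + 252*t^2 - 54*t + 27))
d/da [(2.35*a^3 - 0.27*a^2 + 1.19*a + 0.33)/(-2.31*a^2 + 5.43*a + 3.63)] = (-5.4285*a^4 + 25.521*a^3 + 26.8743*a^2 - 0.4356*a + 2.5278)/(5.3361*a^4 - 25.0866*a^3 + 12.7143*a^2 + 39.4218*a + 13.1769)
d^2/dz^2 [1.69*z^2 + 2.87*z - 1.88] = 3.38000000000000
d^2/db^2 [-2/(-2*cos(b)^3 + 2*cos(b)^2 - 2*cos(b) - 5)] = 4*((7*cos(b) - 8*cos(2*b) + 9*cos(3*b))*(2*cos(b)^3 - 2*cos(b)^2 + 2*cos(b) + 5)/4 + 4*(3*cos(b)^2 - 2*cos(b) + 1)^2*sin(b)^2)/(2*cos(b)^3 - 2*cos(b)^2 + 2*cos(b) + 5)^3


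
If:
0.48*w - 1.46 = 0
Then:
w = 3.04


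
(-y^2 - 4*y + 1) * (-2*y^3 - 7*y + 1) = 2*y^5 + 8*y^4 + 5*y^3 + 27*y^2 - 11*y + 1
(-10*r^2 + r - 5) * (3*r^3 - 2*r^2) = -30*r^5 + 23*r^4 - 17*r^3 + 10*r^2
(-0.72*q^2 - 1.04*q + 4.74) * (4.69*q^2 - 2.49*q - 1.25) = -3.3768*q^4 - 3.0848*q^3 + 25.7202*q^2 - 10.5026*q - 5.925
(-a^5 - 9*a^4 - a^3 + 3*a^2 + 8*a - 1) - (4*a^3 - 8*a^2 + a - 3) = -a^5 - 9*a^4 - 5*a^3 + 11*a^2 + 7*a + 2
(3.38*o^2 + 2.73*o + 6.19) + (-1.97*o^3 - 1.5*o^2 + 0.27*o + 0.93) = -1.97*o^3 + 1.88*o^2 + 3.0*o + 7.12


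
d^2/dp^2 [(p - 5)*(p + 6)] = 2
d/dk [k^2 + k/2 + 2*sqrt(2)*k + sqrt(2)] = 2*k + 1/2 + 2*sqrt(2)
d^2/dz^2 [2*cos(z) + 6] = -2*cos(z)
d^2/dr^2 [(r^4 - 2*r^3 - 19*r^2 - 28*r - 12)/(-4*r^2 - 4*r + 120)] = (-r^6 - 3*r^5 + 87*r^4 + 311*r^3 - 3834*r^2 + 7956*r + 18312)/(2*(r^6 + 3*r^5 - 87*r^4 - 179*r^3 + 2610*r^2 + 2700*r - 27000))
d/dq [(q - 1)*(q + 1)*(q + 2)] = 3*q^2 + 4*q - 1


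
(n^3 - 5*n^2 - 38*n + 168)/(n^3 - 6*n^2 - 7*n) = (n^2 + 2*n - 24)/(n*(n + 1))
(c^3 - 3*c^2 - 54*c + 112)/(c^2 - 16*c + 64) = (c^2 + 5*c - 14)/(c - 8)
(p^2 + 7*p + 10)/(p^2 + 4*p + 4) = (p + 5)/(p + 2)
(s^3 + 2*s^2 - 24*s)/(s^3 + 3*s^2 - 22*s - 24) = s/(s + 1)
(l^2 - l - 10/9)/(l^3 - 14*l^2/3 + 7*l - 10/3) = (l + 2/3)/(l^2 - 3*l + 2)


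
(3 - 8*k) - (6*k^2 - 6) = -6*k^2 - 8*k + 9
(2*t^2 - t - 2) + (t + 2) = 2*t^2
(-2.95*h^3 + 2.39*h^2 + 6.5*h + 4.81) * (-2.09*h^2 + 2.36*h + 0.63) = 6.1655*h^5 - 11.9571*h^4 - 9.8031*h^3 + 6.7928*h^2 + 15.4466*h + 3.0303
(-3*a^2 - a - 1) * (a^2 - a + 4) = -3*a^4 + 2*a^3 - 12*a^2 - 3*a - 4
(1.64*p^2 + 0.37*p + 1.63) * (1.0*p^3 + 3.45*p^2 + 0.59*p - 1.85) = 1.64*p^5 + 6.028*p^4 + 3.8741*p^3 + 2.8078*p^2 + 0.2772*p - 3.0155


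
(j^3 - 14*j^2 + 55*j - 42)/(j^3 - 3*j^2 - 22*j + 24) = (j - 7)/(j + 4)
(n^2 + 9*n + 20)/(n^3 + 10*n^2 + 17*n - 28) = (n + 5)/(n^2 + 6*n - 7)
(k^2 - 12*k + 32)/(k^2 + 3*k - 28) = (k - 8)/(k + 7)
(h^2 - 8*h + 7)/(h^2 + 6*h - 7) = (h - 7)/(h + 7)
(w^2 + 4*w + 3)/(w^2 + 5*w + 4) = (w + 3)/(w + 4)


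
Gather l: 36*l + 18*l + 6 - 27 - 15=54*l - 36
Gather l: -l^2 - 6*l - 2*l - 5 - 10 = -l^2 - 8*l - 15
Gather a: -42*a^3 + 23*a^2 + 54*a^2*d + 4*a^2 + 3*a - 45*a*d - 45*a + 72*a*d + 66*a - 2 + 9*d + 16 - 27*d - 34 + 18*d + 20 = -42*a^3 + a^2*(54*d + 27) + a*(27*d + 24)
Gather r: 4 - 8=-4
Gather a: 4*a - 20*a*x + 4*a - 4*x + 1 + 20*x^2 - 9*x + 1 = a*(8 - 20*x) + 20*x^2 - 13*x + 2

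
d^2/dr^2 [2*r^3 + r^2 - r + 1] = 12*r + 2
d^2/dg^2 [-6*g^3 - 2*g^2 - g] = -36*g - 4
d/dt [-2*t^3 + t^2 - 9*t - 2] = -6*t^2 + 2*t - 9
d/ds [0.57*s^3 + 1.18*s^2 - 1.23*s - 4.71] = 1.71*s^2 + 2.36*s - 1.23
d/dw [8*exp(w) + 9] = 8*exp(w)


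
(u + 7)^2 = u^2 + 14*u + 49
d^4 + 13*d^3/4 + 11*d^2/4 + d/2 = d*(d + 1/4)*(d + 1)*(d + 2)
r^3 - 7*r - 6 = (r - 3)*(r + 1)*(r + 2)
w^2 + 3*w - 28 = (w - 4)*(w + 7)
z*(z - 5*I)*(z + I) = z^3 - 4*I*z^2 + 5*z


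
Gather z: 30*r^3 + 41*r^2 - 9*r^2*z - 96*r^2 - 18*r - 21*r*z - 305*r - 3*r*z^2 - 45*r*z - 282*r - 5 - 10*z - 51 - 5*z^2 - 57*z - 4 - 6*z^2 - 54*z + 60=30*r^3 - 55*r^2 - 605*r + z^2*(-3*r - 11) + z*(-9*r^2 - 66*r - 121)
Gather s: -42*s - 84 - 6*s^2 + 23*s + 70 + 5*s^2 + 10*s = -s^2 - 9*s - 14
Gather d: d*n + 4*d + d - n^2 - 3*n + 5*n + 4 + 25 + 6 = d*(n + 5) - n^2 + 2*n + 35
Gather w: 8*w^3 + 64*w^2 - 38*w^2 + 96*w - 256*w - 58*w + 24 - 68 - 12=8*w^3 + 26*w^2 - 218*w - 56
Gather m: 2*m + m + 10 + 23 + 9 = 3*m + 42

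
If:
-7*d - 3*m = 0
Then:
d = -3*m/7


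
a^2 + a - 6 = (a - 2)*(a + 3)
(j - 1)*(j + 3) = j^2 + 2*j - 3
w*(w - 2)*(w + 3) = w^3 + w^2 - 6*w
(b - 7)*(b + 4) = b^2 - 3*b - 28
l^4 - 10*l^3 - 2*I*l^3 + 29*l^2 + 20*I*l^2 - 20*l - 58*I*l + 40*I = (l - 5)*(l - 4)*(l - 1)*(l - 2*I)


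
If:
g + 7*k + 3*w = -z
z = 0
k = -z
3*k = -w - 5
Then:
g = 15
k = 0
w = -5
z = 0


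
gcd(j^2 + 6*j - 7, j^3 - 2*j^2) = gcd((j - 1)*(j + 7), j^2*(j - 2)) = 1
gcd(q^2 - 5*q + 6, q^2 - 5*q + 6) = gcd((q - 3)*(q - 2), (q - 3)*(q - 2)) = q^2 - 5*q + 6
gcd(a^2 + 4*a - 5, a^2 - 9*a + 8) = a - 1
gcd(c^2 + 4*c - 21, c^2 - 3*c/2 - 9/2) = c - 3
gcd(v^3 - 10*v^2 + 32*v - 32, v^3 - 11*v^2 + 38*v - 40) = v^2 - 6*v + 8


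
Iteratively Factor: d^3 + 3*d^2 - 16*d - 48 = (d + 4)*(d^2 - d - 12) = (d + 3)*(d + 4)*(d - 4)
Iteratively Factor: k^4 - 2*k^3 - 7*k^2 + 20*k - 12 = (k - 2)*(k^3 - 7*k + 6) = (k - 2)*(k + 3)*(k^2 - 3*k + 2) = (k - 2)*(k - 1)*(k + 3)*(k - 2)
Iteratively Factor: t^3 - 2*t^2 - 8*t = (t + 2)*(t^2 - 4*t) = t*(t + 2)*(t - 4)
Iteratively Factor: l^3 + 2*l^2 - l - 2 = (l + 1)*(l^2 + l - 2) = (l - 1)*(l + 1)*(l + 2)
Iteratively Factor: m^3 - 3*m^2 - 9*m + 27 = (m - 3)*(m^2 - 9) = (m - 3)*(m + 3)*(m - 3)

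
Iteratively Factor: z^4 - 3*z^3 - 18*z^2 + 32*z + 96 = (z + 3)*(z^3 - 6*z^2 + 32) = (z + 2)*(z + 3)*(z^2 - 8*z + 16) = (z - 4)*(z + 2)*(z + 3)*(z - 4)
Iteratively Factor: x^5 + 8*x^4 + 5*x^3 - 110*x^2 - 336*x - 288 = (x + 4)*(x^4 + 4*x^3 - 11*x^2 - 66*x - 72) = (x + 3)*(x + 4)*(x^3 + x^2 - 14*x - 24) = (x + 3)^2*(x + 4)*(x^2 - 2*x - 8) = (x - 4)*(x + 3)^2*(x + 4)*(x + 2)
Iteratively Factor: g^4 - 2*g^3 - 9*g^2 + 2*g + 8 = (g - 4)*(g^3 + 2*g^2 - g - 2) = (g - 4)*(g + 2)*(g^2 - 1) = (g - 4)*(g + 1)*(g + 2)*(g - 1)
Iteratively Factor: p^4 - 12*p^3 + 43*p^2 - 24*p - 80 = (p - 5)*(p^3 - 7*p^2 + 8*p + 16) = (p - 5)*(p - 4)*(p^2 - 3*p - 4) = (p - 5)*(p - 4)*(p + 1)*(p - 4)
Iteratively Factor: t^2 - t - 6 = (t - 3)*(t + 2)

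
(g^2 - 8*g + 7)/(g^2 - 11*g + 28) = (g - 1)/(g - 4)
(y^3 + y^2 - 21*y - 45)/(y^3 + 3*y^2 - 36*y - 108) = (y^2 - 2*y - 15)/(y^2 - 36)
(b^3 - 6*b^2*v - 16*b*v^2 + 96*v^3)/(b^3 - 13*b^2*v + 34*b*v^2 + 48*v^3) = (-b^2 + 16*v^2)/(-b^2 + 7*b*v + 8*v^2)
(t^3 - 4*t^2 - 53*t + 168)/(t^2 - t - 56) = t - 3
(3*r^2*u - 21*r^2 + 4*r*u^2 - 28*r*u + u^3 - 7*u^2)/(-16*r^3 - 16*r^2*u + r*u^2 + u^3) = (-3*r*u + 21*r - u^2 + 7*u)/(16*r^2 - u^2)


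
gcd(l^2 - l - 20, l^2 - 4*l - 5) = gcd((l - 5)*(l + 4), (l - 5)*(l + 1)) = l - 5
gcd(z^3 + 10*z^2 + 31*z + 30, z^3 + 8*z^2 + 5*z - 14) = z + 2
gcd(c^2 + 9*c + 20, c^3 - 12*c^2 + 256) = c + 4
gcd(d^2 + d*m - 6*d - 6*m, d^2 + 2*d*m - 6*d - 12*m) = d - 6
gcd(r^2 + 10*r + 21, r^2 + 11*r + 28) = r + 7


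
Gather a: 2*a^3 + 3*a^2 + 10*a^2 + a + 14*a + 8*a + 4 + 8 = 2*a^3 + 13*a^2 + 23*a + 12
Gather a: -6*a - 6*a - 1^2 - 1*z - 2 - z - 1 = -12*a - 2*z - 4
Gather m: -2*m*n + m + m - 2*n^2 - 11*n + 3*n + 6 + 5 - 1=m*(2 - 2*n) - 2*n^2 - 8*n + 10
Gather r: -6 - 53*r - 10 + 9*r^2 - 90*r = 9*r^2 - 143*r - 16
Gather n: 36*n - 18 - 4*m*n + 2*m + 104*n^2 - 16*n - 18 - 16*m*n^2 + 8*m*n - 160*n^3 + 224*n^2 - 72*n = 2*m - 160*n^3 + n^2*(328 - 16*m) + n*(4*m - 52) - 36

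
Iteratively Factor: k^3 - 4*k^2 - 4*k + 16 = (k + 2)*(k^2 - 6*k + 8) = (k - 4)*(k + 2)*(k - 2)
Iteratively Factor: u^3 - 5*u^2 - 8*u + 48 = (u - 4)*(u^2 - u - 12) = (u - 4)*(u + 3)*(u - 4)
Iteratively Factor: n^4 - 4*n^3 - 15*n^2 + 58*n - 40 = (n + 4)*(n^3 - 8*n^2 + 17*n - 10) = (n - 1)*(n + 4)*(n^2 - 7*n + 10) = (n - 2)*(n - 1)*(n + 4)*(n - 5)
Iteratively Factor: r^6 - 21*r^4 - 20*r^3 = (r - 5)*(r^5 + 5*r^4 + 4*r^3) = (r - 5)*(r + 1)*(r^4 + 4*r^3) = r*(r - 5)*(r + 1)*(r^3 + 4*r^2) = r^2*(r - 5)*(r + 1)*(r^2 + 4*r) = r^3*(r - 5)*(r + 1)*(r + 4)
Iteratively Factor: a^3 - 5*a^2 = (a)*(a^2 - 5*a) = a^2*(a - 5)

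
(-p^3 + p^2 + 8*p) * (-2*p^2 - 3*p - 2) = 2*p^5 + p^4 - 17*p^3 - 26*p^2 - 16*p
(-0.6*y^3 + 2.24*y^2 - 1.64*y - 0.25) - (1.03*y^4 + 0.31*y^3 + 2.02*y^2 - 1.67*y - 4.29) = -1.03*y^4 - 0.91*y^3 + 0.22*y^2 + 0.03*y + 4.04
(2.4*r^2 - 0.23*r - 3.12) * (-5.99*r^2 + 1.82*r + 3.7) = -14.376*r^4 + 5.7457*r^3 + 27.1502*r^2 - 6.5294*r - 11.544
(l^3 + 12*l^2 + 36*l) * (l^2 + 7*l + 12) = l^5 + 19*l^4 + 132*l^3 + 396*l^2 + 432*l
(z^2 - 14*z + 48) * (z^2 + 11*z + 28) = z^4 - 3*z^3 - 78*z^2 + 136*z + 1344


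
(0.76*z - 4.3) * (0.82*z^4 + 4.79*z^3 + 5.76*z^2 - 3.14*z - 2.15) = 0.6232*z^5 + 0.1144*z^4 - 16.2194*z^3 - 27.1544*z^2 + 11.868*z + 9.245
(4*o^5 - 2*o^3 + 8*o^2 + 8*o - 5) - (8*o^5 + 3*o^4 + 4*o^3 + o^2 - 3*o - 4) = -4*o^5 - 3*o^4 - 6*o^3 + 7*o^2 + 11*o - 1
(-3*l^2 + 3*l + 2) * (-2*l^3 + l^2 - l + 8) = 6*l^5 - 9*l^4 + 2*l^3 - 25*l^2 + 22*l + 16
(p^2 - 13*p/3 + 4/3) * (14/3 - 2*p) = -2*p^3 + 40*p^2/3 - 206*p/9 + 56/9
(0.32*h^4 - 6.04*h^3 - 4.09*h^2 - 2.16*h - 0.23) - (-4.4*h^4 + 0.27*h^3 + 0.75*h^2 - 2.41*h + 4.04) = 4.72*h^4 - 6.31*h^3 - 4.84*h^2 + 0.25*h - 4.27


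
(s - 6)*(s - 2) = s^2 - 8*s + 12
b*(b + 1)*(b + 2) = b^3 + 3*b^2 + 2*b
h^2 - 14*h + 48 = (h - 8)*(h - 6)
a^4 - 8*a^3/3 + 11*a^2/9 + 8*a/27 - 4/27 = (a - 2)*(a - 2/3)*(a - 1/3)*(a + 1/3)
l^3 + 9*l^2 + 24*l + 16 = (l + 1)*(l + 4)^2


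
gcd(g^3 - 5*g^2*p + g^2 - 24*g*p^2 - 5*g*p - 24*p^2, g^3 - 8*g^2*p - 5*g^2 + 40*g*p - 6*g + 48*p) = -g^2 + 8*g*p - g + 8*p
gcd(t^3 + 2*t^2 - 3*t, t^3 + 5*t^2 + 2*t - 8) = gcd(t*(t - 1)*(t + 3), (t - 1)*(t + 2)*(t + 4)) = t - 1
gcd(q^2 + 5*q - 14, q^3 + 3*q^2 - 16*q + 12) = q - 2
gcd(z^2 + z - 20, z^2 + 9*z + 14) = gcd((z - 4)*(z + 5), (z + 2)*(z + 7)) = 1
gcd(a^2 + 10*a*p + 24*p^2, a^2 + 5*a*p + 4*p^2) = a + 4*p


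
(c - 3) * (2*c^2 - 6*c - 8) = 2*c^3 - 12*c^2 + 10*c + 24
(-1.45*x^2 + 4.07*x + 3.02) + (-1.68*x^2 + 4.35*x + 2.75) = -3.13*x^2 + 8.42*x + 5.77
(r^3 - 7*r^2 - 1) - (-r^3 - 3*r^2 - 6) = 2*r^3 - 4*r^2 + 5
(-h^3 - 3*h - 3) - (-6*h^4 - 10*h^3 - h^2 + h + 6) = 6*h^4 + 9*h^3 + h^2 - 4*h - 9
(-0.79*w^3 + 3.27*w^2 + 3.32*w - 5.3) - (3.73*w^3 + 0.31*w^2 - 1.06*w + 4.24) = -4.52*w^3 + 2.96*w^2 + 4.38*w - 9.54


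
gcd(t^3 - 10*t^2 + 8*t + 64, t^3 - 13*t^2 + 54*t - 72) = t - 4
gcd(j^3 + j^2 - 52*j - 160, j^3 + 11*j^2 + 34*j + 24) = j + 4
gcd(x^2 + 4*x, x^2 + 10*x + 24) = x + 4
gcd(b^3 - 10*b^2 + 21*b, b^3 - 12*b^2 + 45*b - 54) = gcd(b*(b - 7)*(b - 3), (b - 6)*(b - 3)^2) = b - 3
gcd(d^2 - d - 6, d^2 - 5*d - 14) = d + 2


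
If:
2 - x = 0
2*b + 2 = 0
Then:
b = -1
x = 2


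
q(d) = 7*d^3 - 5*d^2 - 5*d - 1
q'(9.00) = 1606.00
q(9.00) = 4652.00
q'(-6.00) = 811.00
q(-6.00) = -1663.00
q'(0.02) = -5.19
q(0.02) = -1.10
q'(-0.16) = -2.86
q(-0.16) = -0.36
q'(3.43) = 207.76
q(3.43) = 205.50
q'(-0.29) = -0.33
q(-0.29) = -0.14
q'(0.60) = -3.44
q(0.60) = -4.29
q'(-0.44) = 3.47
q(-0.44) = -0.36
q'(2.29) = 82.23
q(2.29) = 45.39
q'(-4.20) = 407.44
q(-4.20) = -586.82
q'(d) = 21*d^2 - 10*d - 5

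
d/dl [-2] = 0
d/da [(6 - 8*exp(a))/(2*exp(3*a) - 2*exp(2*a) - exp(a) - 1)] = (32*exp(3*a) - 52*exp(2*a) + 24*exp(a) + 14)*exp(a)/(4*exp(6*a) - 8*exp(5*a) + 5*exp(2*a) + 2*exp(a) + 1)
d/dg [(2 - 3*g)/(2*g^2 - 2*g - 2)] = (-3*g^2 + 3*g + (2*g - 1)*(3*g - 2) + 3)/(2*(-g^2 + g + 1)^2)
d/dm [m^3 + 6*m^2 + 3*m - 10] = 3*m^2 + 12*m + 3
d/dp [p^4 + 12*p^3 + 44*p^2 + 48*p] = 4*p^3 + 36*p^2 + 88*p + 48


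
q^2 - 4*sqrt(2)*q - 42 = (q - 7*sqrt(2))*(q + 3*sqrt(2))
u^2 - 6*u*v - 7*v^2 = (u - 7*v)*(u + v)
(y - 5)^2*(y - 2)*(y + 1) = y^4 - 11*y^3 + 33*y^2 - 5*y - 50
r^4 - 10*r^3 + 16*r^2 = r^2*(r - 8)*(r - 2)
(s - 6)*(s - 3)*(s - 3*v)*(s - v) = s^4 - 4*s^3*v - 9*s^3 + 3*s^2*v^2 + 36*s^2*v + 18*s^2 - 27*s*v^2 - 72*s*v + 54*v^2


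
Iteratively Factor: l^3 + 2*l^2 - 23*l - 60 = (l + 3)*(l^2 - l - 20) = (l - 5)*(l + 3)*(l + 4)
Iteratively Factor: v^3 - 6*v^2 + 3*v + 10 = (v - 2)*(v^2 - 4*v - 5) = (v - 2)*(v + 1)*(v - 5)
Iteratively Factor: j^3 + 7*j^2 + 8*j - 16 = (j - 1)*(j^2 + 8*j + 16) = (j - 1)*(j + 4)*(j + 4)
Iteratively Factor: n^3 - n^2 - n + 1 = (n + 1)*(n^2 - 2*n + 1) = (n - 1)*(n + 1)*(n - 1)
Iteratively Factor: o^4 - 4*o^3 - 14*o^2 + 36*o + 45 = (o - 3)*(o^3 - o^2 - 17*o - 15) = (o - 3)*(o + 3)*(o^2 - 4*o - 5) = (o - 5)*(o - 3)*(o + 3)*(o + 1)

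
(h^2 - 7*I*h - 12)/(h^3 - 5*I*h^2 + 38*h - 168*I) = (h - 3*I)/(h^2 - I*h + 42)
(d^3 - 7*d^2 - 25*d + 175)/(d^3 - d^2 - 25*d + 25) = (d - 7)/(d - 1)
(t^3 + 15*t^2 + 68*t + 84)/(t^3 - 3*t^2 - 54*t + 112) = (t^2 + 8*t + 12)/(t^2 - 10*t + 16)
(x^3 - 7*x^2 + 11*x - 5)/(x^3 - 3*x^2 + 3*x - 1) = (x - 5)/(x - 1)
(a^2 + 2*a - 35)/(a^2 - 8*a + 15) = (a + 7)/(a - 3)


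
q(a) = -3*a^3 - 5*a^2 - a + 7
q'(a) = -9*a^2 - 10*a - 1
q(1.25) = -7.92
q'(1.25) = -27.56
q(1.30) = -9.34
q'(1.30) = -29.21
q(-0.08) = 7.05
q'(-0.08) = -0.26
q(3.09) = -132.34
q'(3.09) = -117.83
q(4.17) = -301.65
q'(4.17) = -199.20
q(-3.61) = 86.59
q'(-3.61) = -82.19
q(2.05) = -41.91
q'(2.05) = -59.32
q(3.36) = -166.61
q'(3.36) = -136.21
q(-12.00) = 4483.00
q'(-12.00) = -1177.00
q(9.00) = -2594.00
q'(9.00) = -820.00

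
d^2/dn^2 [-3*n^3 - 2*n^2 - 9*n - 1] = -18*n - 4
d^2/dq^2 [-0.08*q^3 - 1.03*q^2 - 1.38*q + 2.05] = -0.48*q - 2.06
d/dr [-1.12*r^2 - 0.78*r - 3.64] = -2.24*r - 0.78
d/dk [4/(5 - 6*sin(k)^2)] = 24*sin(2*k)/(3*cos(2*k) + 2)^2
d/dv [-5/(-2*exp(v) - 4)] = -5*exp(v)/(2*(exp(v) + 2)^2)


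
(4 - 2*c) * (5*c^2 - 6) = -10*c^3 + 20*c^2 + 12*c - 24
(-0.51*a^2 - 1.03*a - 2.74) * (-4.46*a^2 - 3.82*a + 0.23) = 2.2746*a^4 + 6.542*a^3 + 16.0377*a^2 + 10.2299*a - 0.6302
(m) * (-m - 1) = -m^2 - m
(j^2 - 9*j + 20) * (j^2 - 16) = j^4 - 9*j^3 + 4*j^2 + 144*j - 320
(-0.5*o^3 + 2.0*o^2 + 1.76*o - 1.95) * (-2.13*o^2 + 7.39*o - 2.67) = 1.065*o^5 - 7.955*o^4 + 12.3662*o^3 + 11.8199*o^2 - 19.1097*o + 5.2065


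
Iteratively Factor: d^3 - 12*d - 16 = (d + 2)*(d^2 - 2*d - 8) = (d + 2)^2*(d - 4)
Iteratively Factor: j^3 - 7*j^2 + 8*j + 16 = (j - 4)*(j^2 - 3*j - 4) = (j - 4)*(j + 1)*(j - 4)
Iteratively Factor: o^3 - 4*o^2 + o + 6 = (o + 1)*(o^2 - 5*o + 6) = (o - 3)*(o + 1)*(o - 2)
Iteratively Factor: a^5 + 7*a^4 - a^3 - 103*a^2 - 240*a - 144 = (a - 4)*(a^4 + 11*a^3 + 43*a^2 + 69*a + 36) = (a - 4)*(a + 4)*(a^3 + 7*a^2 + 15*a + 9) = (a - 4)*(a + 3)*(a + 4)*(a^2 + 4*a + 3) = (a - 4)*(a + 1)*(a + 3)*(a + 4)*(a + 3)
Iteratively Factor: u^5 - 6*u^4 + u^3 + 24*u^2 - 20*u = (u)*(u^4 - 6*u^3 + u^2 + 24*u - 20) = u*(u - 5)*(u^3 - u^2 - 4*u + 4) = u*(u - 5)*(u + 2)*(u^2 - 3*u + 2) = u*(u - 5)*(u - 1)*(u + 2)*(u - 2)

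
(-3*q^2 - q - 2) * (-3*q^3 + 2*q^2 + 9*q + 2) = 9*q^5 - 3*q^4 - 23*q^3 - 19*q^2 - 20*q - 4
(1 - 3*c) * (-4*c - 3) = 12*c^2 + 5*c - 3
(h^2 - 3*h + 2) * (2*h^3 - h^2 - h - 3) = 2*h^5 - 7*h^4 + 6*h^3 - 2*h^2 + 7*h - 6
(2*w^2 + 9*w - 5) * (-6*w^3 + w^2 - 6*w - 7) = -12*w^5 - 52*w^4 + 27*w^3 - 73*w^2 - 33*w + 35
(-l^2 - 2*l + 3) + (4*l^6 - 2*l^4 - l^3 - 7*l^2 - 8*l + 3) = 4*l^6 - 2*l^4 - l^3 - 8*l^2 - 10*l + 6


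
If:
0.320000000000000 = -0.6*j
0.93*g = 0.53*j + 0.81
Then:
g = 0.57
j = -0.53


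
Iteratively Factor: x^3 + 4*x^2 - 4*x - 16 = (x - 2)*(x^2 + 6*x + 8) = (x - 2)*(x + 4)*(x + 2)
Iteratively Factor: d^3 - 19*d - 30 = (d + 2)*(d^2 - 2*d - 15) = (d + 2)*(d + 3)*(d - 5)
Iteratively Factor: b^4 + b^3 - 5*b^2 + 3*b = (b - 1)*(b^3 + 2*b^2 - 3*b) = b*(b - 1)*(b^2 + 2*b - 3) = b*(b - 1)^2*(b + 3)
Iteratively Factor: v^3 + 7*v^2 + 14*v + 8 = (v + 1)*(v^2 + 6*v + 8) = (v + 1)*(v + 4)*(v + 2)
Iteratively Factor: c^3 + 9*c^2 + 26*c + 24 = (c + 3)*(c^2 + 6*c + 8) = (c + 2)*(c + 3)*(c + 4)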